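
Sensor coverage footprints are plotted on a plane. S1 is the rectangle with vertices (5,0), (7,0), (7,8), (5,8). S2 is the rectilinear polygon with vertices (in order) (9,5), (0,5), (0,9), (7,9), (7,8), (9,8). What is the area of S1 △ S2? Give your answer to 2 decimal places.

38.00

|S1| = 16, |S2| = 34, |S1∩S2| = 6.
|S1 △ S2| = |S1| + |S2| − 2·|S1∩S2| = 16 + 34 − 12 = 38.00.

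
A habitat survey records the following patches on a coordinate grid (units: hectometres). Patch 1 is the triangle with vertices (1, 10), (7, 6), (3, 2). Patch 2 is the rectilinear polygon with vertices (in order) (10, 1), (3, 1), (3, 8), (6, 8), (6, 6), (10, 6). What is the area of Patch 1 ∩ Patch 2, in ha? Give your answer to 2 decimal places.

The intersection is the polygon with vertices (6,6.667), (6,6), (7,6), (3,2), (3,8), (4,8).
By the shoelace formula its area is 12.67.

12.67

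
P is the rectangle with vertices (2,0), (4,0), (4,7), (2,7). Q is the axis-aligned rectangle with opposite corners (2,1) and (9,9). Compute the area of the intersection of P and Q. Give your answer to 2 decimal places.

|P∩Q|: x∈[2,4], y∈[1,7] → 2·6 = 12.

12.00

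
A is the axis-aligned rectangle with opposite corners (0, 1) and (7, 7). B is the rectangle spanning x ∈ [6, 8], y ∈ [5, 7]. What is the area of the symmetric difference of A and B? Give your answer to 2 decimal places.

42.00

|A∩B|: x∈[6,7], y∈[5,7] → 1·2 = 2.
|A △ B| = |A| + |B| − 2·|A∩B| = 42 + 4 − 4 = 42.00.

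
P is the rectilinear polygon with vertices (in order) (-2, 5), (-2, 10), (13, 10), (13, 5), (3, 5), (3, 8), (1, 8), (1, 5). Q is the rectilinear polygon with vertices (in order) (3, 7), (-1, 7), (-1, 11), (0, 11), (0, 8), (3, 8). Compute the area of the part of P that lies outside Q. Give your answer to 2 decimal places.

|P| = 69, |P∩Q| = 4.
|P ∖ Q| = |P| − |P∩Q| = 69 − 4 = 65.00.

65.00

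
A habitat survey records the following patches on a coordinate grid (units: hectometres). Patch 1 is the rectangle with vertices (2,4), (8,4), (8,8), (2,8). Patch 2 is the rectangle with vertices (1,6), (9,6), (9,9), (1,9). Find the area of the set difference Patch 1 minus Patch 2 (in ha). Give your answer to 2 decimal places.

12.00

|Patch 1∩Patch 2|: x∈[2,8], y∈[6,8] → 6·2 = 12.
|Patch 1| = 24.
|Patch 1 ∖ Patch 2| = |Patch 1| − |Patch 1∩Patch 2| = 24 − 12 = 12.00.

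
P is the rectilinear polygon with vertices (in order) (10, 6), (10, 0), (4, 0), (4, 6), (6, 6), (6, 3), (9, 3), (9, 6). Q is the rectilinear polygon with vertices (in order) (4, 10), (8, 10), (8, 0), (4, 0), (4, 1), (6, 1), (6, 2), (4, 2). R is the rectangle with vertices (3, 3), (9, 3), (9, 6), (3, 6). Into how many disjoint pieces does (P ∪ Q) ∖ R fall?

(P ∪ Q) ∖ R splits into 2 disjoint pieces (area 21, area 16).

2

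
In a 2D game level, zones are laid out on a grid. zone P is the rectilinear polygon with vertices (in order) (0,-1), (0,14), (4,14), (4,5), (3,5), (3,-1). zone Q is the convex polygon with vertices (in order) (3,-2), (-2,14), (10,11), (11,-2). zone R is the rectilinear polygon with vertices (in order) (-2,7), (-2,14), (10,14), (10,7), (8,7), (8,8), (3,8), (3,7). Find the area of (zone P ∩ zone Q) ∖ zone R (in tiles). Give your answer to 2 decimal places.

15.50

|zone P ∩ zone Q| = 38.4438.
|(zone P ∩ zone Q) ∩ zone R| = 22.9438.
|(zone P ∩ zone Q) ∖ zone R| = 38.4438 − 22.9438 = 15.50.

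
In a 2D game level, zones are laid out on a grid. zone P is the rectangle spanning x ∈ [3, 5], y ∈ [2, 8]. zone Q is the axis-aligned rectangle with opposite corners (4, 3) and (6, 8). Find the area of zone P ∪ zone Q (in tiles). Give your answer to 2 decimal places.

17.00

By inclusion–exclusion:
Individual areas: |zone P| = 12, |zone Q| = 10.
|zone P∩zone Q|: x∈[4,5], y∈[3,8] → 1·5 = 5.
|zone P ∪ zone Q| = 22 − 5 = 17.00.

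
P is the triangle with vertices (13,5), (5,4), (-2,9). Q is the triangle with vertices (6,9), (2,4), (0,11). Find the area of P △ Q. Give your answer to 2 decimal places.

|P| = 23.5, |Q| = 19, |P∩Q| = 5.4998.
|P △ Q| = |P| + |Q| − 2·|P∩Q| = 23.5 + 19 − 10.9996 = 31.50.

31.50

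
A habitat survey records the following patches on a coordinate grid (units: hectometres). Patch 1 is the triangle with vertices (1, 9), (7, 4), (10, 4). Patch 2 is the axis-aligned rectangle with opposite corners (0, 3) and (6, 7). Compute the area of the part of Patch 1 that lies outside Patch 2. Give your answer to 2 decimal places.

|Patch 1| = 7.5, |Patch 1∩Patch 2| = 2.2722.
|Patch 1 ∖ Patch 2| = |Patch 1| − |Patch 1∩Patch 2| = 7.5 − 2.2722 = 5.23.

5.23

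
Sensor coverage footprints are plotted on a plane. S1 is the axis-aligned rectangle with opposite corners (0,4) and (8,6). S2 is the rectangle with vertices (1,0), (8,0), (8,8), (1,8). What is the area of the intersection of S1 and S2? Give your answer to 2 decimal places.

14.00

|S1∩S2|: x∈[1,8], y∈[4,6] → 7·2 = 14.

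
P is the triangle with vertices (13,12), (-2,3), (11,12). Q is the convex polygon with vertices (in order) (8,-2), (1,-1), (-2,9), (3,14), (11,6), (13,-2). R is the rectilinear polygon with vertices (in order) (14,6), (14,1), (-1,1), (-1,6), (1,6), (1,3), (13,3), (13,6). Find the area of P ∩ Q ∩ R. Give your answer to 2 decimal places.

The intersection is the polygon with vertices (-0.51,4.032), (1,5.077), (1,4.8), (-0.475,3.915).
By the shoelace formula its area is 0.31.

0.31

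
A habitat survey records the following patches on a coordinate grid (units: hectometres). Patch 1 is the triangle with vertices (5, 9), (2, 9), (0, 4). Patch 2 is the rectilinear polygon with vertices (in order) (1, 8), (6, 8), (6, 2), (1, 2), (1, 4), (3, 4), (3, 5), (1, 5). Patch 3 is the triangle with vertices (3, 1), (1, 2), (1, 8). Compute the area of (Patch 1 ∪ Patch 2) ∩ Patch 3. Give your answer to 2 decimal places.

4.14

|Patch 1 ∪ Patch 2| = 31.45.
|(Patch 1 ∪ Patch 2) ∩ Patch 3| = 4.14.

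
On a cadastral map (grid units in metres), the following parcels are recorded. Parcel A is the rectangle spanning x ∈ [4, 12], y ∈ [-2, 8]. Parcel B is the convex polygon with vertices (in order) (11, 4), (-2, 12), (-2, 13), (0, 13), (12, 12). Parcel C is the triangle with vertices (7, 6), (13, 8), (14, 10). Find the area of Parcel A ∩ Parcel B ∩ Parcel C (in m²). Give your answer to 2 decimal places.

The intersection is the polygon with vertices (11.435,7.478), (7.487,6.162), (7.389,6.222), (10.5,8), (11.5,8).
By the shoelace formula its area is 2.09.

2.09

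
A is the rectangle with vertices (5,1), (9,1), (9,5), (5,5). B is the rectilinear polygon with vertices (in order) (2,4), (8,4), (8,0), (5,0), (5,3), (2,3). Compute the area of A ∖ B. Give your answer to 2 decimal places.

|A| = 16, |A∩B| = 9.
|A ∖ B| = |A| − |A∩B| = 16 − 9 = 7.00.

7.00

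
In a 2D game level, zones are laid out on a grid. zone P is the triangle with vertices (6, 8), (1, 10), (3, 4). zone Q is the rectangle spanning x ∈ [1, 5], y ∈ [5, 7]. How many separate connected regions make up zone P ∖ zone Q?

zone P ∖ zone Q splits into 2 disjoint pieces (area 8.1667, area 0.5417).

2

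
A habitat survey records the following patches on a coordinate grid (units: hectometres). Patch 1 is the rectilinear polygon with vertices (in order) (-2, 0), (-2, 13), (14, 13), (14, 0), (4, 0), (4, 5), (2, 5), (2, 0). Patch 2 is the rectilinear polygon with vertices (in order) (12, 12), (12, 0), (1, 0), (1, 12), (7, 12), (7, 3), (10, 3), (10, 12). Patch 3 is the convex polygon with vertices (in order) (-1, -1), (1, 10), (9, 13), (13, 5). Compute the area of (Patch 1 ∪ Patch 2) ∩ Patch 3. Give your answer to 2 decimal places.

107.92

The region (Patch 1 ∪ Patch 2) ∩ Patch 3 is the polygon with vertices (1,0), (-0.818,0), (1,10), (9,13), (13,5), (1.333,0).
By the shoelace formula its area is 107.92.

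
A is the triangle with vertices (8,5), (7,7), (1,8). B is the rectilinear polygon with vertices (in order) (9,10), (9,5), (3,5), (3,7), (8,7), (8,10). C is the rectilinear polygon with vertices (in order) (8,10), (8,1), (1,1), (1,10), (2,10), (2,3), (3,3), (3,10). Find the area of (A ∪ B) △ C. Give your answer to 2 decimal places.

|A ∪ B| = 16.8333.
|(A ∪ B) ∩ C| = 11.4405.
|(A ∪ B) △ C| = 16.8333 + 56 − 22.881 = 49.95.

49.95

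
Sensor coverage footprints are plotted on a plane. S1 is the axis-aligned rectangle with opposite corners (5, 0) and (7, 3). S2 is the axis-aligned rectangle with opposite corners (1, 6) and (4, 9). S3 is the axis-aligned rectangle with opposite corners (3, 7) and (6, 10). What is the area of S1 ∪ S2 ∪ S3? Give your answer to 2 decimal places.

By inclusion–exclusion:
Individual areas: |S1| = 6, |S2| = 9, |S3| = 9.
|S1∩S2| = 0 (no overlap).
|S1∩S3| = 0 (no overlap).
|S2∩S3|: x∈[3,4], y∈[7,9] → 1·2 = 2.
|S1∩S2∩S3| = 0.
|S1 ∪ S2 ∪ S3| = 24 − 2 + 0 = 22.00.

22.00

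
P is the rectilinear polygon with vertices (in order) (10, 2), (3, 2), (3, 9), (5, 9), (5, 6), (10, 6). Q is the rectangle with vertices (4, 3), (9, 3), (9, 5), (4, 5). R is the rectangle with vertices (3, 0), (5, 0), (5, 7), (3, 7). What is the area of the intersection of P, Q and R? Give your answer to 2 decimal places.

2.00

The intersection is the polygon with vertices (4,5), (5,5), (5,3), (4,3).
By the shoelace formula its area is 2.00.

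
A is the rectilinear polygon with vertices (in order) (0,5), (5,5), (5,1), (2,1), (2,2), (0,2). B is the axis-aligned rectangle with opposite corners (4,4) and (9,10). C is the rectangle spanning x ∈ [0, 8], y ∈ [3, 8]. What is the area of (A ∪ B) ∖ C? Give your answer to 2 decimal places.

|A ∪ B| = 47.
|(A ∪ B) ∩ C| = 25.
|(A ∪ B) ∖ C| = 47 − 25 = 22.00.

22.00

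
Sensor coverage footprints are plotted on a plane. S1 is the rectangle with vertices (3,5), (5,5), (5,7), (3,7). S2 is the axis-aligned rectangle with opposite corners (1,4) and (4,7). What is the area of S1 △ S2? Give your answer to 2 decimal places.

|S1∩S2|: x∈[3,4], y∈[5,7] → 1·2 = 2.
|S1 △ S2| = |S1| + |S2| − 2·|S1∩S2| = 4 + 9 − 4 = 9.00.

9.00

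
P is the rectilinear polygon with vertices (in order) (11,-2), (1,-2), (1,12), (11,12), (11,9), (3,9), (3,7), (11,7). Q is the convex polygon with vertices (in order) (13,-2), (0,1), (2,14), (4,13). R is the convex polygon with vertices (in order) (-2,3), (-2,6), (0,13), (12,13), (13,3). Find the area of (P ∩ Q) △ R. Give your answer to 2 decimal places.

123.87

|P ∩ Q| = 80.1551.
|(P ∩ Q) ∩ R| = 47.1423.
|(P ∩ Q) △ R| = 80.1551 + 138 − 94.2846 = 123.87.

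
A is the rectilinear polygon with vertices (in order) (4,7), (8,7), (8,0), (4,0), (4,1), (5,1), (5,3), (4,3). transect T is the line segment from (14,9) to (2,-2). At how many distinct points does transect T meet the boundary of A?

The segment meets the boundary at (4.182,0), (8,3.5).

2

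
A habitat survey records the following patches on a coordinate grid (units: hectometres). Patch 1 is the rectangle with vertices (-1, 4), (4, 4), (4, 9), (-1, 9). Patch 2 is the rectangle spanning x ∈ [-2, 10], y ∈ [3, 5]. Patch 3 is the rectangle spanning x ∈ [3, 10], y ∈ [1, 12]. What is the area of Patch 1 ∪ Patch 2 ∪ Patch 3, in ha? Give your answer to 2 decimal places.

By inclusion–exclusion:
Individual areas: |Patch 1| = 25, |Patch 2| = 24, |Patch 3| = 77.
|Patch 1∩Patch 2|: x∈[-1,4], y∈[4,5] → 5·1 = 5.
|Patch 1∩Patch 3|: x∈[3,4], y∈[4,9] → 1·5 = 5.
|Patch 2∩Patch 3|: x∈[3,10], y∈[3,5] → 7·2 = 14.
|Patch 1∩Patch 2∩Patch 3| = 1.
|Patch 1 ∪ Patch 2 ∪ Patch 3| = 126 − 24 + 1 = 103.00.

103.00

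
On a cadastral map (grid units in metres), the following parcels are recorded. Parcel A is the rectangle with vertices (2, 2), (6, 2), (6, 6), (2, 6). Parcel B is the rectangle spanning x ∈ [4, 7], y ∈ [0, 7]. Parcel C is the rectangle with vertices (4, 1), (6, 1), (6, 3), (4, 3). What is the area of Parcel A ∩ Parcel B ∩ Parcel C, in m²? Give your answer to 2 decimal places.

The intersection is the polygon with vertices (6,2), (4,2), (4,3), (6,3).
By the shoelace formula its area is 2.00.

2.00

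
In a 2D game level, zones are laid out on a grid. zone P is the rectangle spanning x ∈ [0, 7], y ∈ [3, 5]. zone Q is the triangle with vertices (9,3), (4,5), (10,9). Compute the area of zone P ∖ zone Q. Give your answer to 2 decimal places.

|zone P| = 14, |zone P∩zone Q| = 1.8.
|zone P ∖ zone Q| = |zone P| − |zone P∩zone Q| = 14 − 1.8 = 12.20.

12.20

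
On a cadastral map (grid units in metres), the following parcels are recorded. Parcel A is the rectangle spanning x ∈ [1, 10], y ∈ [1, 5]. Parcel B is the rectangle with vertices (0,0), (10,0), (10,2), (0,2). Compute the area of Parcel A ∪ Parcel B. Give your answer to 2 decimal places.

47.00

By inclusion–exclusion:
Individual areas: |Parcel A| = 36, |Parcel B| = 20.
|Parcel A∩Parcel B|: x∈[1,10], y∈[1,2] → 9·1 = 9.
|Parcel A ∪ Parcel B| = 56 − 9 = 47.00.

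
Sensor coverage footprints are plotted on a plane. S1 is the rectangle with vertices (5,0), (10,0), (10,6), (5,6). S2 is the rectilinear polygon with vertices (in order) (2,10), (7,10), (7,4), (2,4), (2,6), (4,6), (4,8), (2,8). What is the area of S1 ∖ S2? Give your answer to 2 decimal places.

|S1| = 30, |S1∩S2| = 4.
|S1 ∖ S2| = |S1| − |S1∩S2| = 30 − 4 = 26.00.

26.00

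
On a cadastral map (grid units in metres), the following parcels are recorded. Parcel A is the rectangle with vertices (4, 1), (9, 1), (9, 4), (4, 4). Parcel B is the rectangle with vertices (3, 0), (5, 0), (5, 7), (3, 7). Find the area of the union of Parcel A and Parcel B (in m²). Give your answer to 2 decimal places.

26.00

By inclusion–exclusion:
Individual areas: |Parcel A| = 15, |Parcel B| = 14.
|Parcel A∩Parcel B|: x∈[4,5], y∈[1,4] → 1·3 = 3.
|Parcel A ∪ Parcel B| = 29 − 3 = 26.00.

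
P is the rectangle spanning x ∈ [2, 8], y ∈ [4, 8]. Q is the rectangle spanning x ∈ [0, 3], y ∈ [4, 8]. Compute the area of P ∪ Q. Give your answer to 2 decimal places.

By inclusion–exclusion:
Individual areas: |P| = 24, |Q| = 12.
|P∩Q|: x∈[2,3], y∈[4,8] → 1·4 = 4.
|P ∪ Q| = 36 − 4 = 32.00.

32.00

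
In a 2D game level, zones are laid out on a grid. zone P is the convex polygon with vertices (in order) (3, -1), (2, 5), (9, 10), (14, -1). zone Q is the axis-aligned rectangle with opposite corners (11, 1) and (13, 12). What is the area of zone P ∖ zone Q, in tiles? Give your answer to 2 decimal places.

79.20

|zone P| = 84, |zone P∩zone Q| = 4.8.
|zone P ∖ zone Q| = |zone P| − |zone P∩zone Q| = 84 − 4.8 = 79.20.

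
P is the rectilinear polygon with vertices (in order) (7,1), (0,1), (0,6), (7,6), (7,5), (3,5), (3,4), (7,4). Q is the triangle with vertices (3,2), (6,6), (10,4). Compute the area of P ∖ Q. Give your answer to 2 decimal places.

25.66

|P| = 31, |P∩Q| = 5.3393.
|P ∖ Q| = |P| − |P∩Q| = 31 − 5.3393 = 25.66.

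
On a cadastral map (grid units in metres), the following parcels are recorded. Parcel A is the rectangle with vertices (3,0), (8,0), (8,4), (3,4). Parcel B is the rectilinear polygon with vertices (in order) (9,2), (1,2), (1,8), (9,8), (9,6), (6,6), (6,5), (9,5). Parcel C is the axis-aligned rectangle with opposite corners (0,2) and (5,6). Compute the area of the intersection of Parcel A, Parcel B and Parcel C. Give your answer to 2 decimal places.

4.00

The intersection is the polygon with vertices (5,4), (5,2), (3,2), (3,4).
By the shoelace formula its area is 4.00.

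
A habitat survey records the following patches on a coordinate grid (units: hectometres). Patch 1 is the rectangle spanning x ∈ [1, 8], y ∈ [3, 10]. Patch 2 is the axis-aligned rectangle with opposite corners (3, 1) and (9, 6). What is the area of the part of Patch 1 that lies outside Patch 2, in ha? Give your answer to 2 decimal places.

|Patch 1∩Patch 2|: x∈[3,8], y∈[3,6] → 5·3 = 15.
|Patch 1| = 49.
|Patch 1 ∖ Patch 2| = |Patch 1| − |Patch 1∩Patch 2| = 49 − 15 = 34.00.

34.00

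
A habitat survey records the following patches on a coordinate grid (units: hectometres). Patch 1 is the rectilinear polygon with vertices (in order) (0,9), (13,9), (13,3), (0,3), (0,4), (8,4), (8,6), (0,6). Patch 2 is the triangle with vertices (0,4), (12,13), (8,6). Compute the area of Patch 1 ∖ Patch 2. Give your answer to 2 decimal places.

49.43

|Patch 1| = 62, |Patch 1∩Patch 2| = 12.5714.
|Patch 1 ∖ Patch 2| = |Patch 1| − |Patch 1∩Patch 2| = 62 − 12.5714 = 49.43.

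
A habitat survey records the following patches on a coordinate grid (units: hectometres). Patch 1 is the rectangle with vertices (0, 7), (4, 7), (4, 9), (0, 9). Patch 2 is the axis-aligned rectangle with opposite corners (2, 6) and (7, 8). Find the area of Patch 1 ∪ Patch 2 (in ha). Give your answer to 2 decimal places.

By inclusion–exclusion:
Individual areas: |Patch 1| = 8, |Patch 2| = 10.
|Patch 1∩Patch 2|: x∈[2,4], y∈[7,8] → 2·1 = 2.
|Patch 1 ∪ Patch 2| = 18 − 2 = 16.00.

16.00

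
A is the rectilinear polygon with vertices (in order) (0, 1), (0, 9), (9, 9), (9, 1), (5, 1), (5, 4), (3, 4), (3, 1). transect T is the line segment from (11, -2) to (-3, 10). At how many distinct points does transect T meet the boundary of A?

The segment meets the boundary at (4,4), (5,3.143), (0,7.429), (7.5,1).

4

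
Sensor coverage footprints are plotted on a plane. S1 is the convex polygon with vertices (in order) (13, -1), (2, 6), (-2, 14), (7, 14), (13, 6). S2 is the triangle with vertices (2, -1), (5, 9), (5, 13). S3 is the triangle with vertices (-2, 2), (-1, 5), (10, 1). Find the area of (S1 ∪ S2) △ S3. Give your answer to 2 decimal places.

|S1 ∪ S2| = 120.0518.
|(S1 ∪ S2) ∩ S3| = 0.5795.
|(S1 ∪ S2) △ S3| = 120.0518 + 18.5 − 1.159 = 137.39.

137.39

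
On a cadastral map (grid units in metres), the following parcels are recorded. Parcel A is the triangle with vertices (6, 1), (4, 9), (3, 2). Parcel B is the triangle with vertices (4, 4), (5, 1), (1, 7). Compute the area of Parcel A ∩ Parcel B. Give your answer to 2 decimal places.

The intersection is the polygon with vertices (3.375,4.625), (4,4), (4.875,1.375), (4.714,1.429), (3.235,3.647).
By the shoelace formula its area is 1.65.

1.65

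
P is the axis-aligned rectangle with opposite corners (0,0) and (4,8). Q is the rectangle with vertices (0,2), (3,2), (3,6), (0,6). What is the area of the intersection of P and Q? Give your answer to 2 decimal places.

12.00

|P∩Q|: x∈[0,3], y∈[2,6] → 3·4 = 12.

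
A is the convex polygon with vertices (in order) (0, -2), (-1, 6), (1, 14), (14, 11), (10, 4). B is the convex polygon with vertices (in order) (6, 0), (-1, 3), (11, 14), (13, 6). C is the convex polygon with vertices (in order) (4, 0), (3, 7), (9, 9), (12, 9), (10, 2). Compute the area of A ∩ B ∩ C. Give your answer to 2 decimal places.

45.91

The intersection is the polygon with vertices (3.571,7.191), (9,9), (12,9), (11.143,6), (10,4), (4.444,0.667), (3.87,0.913), (3.042,6.705).
By the shoelace formula its area is 45.91.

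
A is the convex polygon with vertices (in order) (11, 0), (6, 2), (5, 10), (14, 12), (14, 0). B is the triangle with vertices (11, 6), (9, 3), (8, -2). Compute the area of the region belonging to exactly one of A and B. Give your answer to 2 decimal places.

|A| = 88, |B| = 3.5, |A∩B| = 2.7786.
|A △ B| = |A| + |B| − 2·|A∩B| = 88 + 3.5 − 5.5572 = 85.94.

85.94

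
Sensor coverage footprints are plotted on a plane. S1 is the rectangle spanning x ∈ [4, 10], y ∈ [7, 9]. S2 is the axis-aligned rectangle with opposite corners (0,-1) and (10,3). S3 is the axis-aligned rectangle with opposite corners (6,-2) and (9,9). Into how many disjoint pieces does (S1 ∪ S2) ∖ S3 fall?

4

(S1 ∪ S2) ∖ S3 splits into 4 disjoint pieces (area 2, area 4, area 4, area 24).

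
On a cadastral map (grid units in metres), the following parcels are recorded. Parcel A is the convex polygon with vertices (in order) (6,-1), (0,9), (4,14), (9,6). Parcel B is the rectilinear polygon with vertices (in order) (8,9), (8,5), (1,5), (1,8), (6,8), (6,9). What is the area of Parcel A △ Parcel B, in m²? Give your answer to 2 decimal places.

|Parcel A| = 64.5, |Parcel B| = 23, |Parcel A∩Parcel B| = 20.7542.
|Parcel A △ Parcel B| = |Parcel A| + |Parcel B| − 2·|Parcel A∩Parcel B| = 64.5 + 23 − 41.5083 = 45.99.

45.99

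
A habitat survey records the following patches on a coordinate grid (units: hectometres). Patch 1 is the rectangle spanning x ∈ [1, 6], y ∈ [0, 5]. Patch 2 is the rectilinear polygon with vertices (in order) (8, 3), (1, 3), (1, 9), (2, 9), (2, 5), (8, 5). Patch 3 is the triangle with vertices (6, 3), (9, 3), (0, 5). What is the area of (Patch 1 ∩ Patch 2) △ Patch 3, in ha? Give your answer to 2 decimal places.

|Patch 1 ∩ Patch 2| = 10.
|(Patch 1 ∩ Patch 2) ∩ Patch 3| = 1.9444.
|(Patch 1 ∩ Patch 2) △ Patch 3| = 10 + 3 − 3.8889 = 9.11.

9.11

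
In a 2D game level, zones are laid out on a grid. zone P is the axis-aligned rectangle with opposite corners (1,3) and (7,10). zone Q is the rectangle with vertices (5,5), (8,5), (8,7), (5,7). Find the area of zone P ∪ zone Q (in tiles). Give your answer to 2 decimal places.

44.00

By inclusion–exclusion:
Individual areas: |zone P| = 42, |zone Q| = 6.
|zone P∩zone Q|: x∈[5,7], y∈[5,7] → 2·2 = 4.
|zone P ∪ zone Q| = 48 − 4 = 44.00.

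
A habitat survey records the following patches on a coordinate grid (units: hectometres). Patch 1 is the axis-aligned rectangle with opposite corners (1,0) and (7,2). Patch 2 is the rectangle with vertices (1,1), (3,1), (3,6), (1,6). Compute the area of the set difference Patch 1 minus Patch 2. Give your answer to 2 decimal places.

10.00

|Patch 1∩Patch 2|: x∈[1,3], y∈[1,2] → 2·1 = 2.
|Patch 1| = 12.
|Patch 1 ∖ Patch 2| = |Patch 1| − |Patch 1∩Patch 2| = 12 − 2 = 10.00.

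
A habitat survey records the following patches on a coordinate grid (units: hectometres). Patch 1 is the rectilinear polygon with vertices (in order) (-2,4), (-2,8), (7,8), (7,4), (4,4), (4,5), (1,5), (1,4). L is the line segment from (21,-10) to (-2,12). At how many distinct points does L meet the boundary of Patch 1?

2

The segment meets the boundary at (6.364,4), (2.182,8).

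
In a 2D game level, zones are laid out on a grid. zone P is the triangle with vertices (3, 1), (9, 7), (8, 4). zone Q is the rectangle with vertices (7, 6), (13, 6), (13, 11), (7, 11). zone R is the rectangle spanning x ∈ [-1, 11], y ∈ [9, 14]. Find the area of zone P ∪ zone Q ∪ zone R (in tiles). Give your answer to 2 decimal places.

87.67

By inclusion–exclusion:
Individual areas: |zone P| = 6, |zone Q| = 30, |zone R| = 60.
|zone P∩zone Q| = 0.3333.
|zone P∩zone R| = 0.
|zone Q∩zone R|: x∈[7,11], y∈[9,11] → 4·2 = 8.
|zone P∩zone Q∩zone R| = 0.
|zone P ∪ zone Q ∪ zone R| = 96 − 8.3333 + 0 = 87.67.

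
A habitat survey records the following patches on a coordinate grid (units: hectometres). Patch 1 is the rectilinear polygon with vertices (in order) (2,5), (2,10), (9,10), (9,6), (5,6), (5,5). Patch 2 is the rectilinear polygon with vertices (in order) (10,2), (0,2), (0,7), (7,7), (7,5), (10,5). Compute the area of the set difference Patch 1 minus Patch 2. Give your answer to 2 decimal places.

|Patch 1| = 31, |Patch 1∩Patch 2| = 8.
|Patch 1 ∖ Patch 2| = |Patch 1| − |Patch 1∩Patch 2| = 31 − 8 = 23.00.

23.00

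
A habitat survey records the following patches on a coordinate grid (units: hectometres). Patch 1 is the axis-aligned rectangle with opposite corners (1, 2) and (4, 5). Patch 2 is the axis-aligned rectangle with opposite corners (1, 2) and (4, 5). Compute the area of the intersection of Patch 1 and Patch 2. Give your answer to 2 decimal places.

9.00

|Patch 1∩Patch 2|: x∈[1,4], y∈[2,5] → 3·3 = 9.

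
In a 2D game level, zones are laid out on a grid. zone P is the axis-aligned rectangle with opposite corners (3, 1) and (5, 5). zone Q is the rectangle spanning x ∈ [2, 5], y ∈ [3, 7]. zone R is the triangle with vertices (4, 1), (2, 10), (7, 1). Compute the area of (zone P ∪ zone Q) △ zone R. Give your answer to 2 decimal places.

12.70

|zone P ∪ zone Q| = 16.
|(zone P ∪ zone Q) ∩ zone R| = 8.4.
|(zone P ∪ zone Q) △ zone R| = 16 + 13.5 − 16.8 = 12.70.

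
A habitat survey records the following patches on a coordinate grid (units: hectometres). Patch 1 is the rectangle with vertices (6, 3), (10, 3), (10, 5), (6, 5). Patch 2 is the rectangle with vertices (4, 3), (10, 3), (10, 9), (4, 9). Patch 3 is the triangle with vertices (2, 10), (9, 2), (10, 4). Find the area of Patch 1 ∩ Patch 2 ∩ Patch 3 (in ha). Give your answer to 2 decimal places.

4.58

The intersection is the polygon with vertices (8.125,3), (6.375,5), (8.667,5), (10,4), (9.5,3).
By the shoelace formula its area is 4.58.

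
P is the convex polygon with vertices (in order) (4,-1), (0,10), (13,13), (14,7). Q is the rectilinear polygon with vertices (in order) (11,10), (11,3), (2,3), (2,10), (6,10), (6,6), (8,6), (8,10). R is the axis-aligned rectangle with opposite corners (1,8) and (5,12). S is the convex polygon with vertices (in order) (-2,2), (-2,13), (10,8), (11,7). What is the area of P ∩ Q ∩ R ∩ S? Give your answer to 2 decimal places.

6.00

The intersection is the polygon with vertices (5,10), (5,8), (2,8), (2,10).
By the shoelace formula its area is 6.00.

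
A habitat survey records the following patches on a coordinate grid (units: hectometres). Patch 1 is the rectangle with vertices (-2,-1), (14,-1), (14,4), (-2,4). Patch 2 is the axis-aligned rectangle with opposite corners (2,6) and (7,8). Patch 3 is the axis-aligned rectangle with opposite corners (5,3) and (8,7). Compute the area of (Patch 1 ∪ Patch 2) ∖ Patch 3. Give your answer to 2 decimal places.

85.00

|Patch 1 ∪ Patch 2| = 90.
|(Patch 1 ∪ Patch 2) ∩ Patch 3| = 5.
|(Patch 1 ∪ Patch 2) ∖ Patch 3| = 90 − 5 = 85.00.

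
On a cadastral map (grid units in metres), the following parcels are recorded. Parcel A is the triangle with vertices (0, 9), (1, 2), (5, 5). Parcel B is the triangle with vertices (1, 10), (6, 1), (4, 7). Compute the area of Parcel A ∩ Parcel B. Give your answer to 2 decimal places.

The intersection is the polygon with vertices (4.137,4.353), (2.8,6.76), (4.545,5.364), (4.733,4.8).
By the shoelace formula its area is 1.38.

1.38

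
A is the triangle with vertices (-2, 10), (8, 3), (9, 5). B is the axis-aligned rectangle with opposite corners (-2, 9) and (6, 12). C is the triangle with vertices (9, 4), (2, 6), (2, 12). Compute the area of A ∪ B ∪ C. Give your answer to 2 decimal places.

By inclusion–exclusion:
Individual areas: |A| = 13.5, |B| = 24, |C| = 21.
|A∩B| = 0.3857.
|A∩C| = 8.6124.
|B∩C| = 3.9375.
|A∩B∩C| = 0.
|A ∪ B ∪ C| = 58.5 − 12.9356 + 0 = 45.56.

45.56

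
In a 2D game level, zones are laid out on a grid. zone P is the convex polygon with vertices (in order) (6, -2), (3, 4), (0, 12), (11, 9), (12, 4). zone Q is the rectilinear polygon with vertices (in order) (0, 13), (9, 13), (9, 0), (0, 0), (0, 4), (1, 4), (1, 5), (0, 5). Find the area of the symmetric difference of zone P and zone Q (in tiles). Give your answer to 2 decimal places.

|zone P| = 89, |zone Q| = 116, |zone P∩zone Q| = 68.4545.
|zone P △ zone Q| = |zone P| + |zone Q| − 2·|zone P∩zone Q| = 89 + 116 − 136.9091 = 68.09.

68.09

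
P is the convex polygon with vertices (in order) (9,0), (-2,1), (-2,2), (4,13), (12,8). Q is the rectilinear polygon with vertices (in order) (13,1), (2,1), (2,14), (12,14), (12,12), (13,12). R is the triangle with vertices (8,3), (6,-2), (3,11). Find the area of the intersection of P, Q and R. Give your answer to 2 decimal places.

The intersection is the polygon with vertices (5.308,1), (3,11), (8,3), (7.2,1).
By the shoelace formula its area is 17.66.

17.66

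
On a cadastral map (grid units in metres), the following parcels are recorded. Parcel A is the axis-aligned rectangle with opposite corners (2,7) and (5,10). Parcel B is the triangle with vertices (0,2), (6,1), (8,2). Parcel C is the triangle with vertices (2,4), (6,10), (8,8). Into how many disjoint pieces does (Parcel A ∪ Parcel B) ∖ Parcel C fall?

(Parcel A ∪ Parcel B) ∖ Parcel C splits into 2 disjoint pieces (area 8.25, area 4).

2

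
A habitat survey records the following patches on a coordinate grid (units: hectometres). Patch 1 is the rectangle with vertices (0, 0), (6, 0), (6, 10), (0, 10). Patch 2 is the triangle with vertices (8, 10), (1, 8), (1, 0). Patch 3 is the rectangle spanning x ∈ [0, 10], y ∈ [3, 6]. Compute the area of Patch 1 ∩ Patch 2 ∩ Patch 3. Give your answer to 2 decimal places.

9.45

The intersection is the polygon with vertices (3.1,3), (1,3), (1,6), (5.2,6).
By the shoelace formula its area is 9.45.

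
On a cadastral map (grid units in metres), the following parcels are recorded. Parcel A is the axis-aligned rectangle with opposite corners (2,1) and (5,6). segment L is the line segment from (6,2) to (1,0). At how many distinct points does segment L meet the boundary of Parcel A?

2

The segment meets the boundary at (3.5,1), (5,1.6).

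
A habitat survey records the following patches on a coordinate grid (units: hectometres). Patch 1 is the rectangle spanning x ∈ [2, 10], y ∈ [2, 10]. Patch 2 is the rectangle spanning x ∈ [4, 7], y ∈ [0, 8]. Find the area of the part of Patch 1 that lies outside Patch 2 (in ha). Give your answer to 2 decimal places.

|Patch 1∩Patch 2|: x∈[4,7], y∈[2,8] → 3·6 = 18.
|Patch 1| = 64.
|Patch 1 ∖ Patch 2| = |Patch 1| − |Patch 1∩Patch 2| = 64 − 18 = 46.00.

46.00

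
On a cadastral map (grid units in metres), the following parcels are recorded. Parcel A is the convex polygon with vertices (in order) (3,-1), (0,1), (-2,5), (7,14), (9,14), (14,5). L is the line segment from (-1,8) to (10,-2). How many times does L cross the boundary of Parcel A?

The segment meets the boundary at (6.688,1.011), (0.048,7.048).

2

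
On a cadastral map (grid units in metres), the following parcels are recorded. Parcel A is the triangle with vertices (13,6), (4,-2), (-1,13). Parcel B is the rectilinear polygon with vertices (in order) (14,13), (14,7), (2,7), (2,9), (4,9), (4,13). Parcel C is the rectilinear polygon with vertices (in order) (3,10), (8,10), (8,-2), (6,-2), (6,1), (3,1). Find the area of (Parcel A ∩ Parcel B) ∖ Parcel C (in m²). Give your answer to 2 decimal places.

|Parcel A ∩ Parcel B| = 16.25.
|(Parcel A ∩ Parcel B) ∩ Parcel C| = 11.75.
|(Parcel A ∩ Parcel B) ∖ Parcel C| = 16.25 − 11.75 = 4.50.

4.50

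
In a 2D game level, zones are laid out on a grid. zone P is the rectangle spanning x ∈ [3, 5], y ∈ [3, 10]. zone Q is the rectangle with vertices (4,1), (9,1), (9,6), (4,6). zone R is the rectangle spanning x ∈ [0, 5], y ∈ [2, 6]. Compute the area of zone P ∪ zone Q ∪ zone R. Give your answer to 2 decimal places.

By inclusion–exclusion:
Individual areas: |zone P| = 14, |zone Q| = 25, |zone R| = 20.
|zone P∩zone Q|: x∈[4,5], y∈[3,6] → 1·3 = 3.
|zone P∩zone R|: x∈[3,5], y∈[3,6] → 2·3 = 6.
|zone Q∩zone R|: x∈[4,5], y∈[2,6] → 1·4 = 4.
|zone P∩zone Q∩zone R| = 3.
|zone P ∪ zone Q ∪ zone R| = 59 − 13 + 3 = 49.00.

49.00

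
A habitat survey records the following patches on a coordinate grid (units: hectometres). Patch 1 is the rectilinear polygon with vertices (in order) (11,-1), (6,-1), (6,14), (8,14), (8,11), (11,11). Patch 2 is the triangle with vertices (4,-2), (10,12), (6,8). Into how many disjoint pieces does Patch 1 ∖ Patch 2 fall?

2

Patch 1 ∖ Patch 2 splits into 2 disjoint pieces (area 45.119, area 10.5).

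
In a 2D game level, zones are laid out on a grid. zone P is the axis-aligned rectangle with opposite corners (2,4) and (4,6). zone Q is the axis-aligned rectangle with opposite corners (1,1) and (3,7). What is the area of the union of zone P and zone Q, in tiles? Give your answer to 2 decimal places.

14.00

By inclusion–exclusion:
Individual areas: |zone P| = 4, |zone Q| = 12.
|zone P∩zone Q|: x∈[2,3], y∈[4,6] → 1·2 = 2.
|zone P ∪ zone Q| = 16 − 2 = 14.00.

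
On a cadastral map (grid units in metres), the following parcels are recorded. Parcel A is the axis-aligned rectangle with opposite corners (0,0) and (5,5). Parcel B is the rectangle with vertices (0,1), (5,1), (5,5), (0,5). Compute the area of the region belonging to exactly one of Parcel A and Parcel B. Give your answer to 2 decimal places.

5.00

|Parcel A∩Parcel B|: x∈[0,5], y∈[1,5] → 5·4 = 20.
|Parcel A △ Parcel B| = |Parcel A| + |Parcel B| − 2·|Parcel A∩Parcel B| = 25 + 20 − 40 = 5.00.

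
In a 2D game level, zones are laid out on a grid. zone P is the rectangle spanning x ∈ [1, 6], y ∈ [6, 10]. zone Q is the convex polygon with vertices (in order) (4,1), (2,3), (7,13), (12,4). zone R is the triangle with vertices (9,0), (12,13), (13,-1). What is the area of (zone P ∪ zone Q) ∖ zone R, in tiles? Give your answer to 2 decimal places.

|zone P ∪ zone Q| = 72.5.
|(zone P ∪ zone Q) ∩ zone R| = 3.6283.
|(zone P ∪ zone Q) ∖ zone R| = 72.5 − 3.6283 = 68.87.

68.87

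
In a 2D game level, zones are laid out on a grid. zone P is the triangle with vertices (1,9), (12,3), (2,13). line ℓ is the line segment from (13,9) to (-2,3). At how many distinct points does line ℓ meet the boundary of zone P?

The segment meets the boundary at (6.077,6.231), (8,7).

2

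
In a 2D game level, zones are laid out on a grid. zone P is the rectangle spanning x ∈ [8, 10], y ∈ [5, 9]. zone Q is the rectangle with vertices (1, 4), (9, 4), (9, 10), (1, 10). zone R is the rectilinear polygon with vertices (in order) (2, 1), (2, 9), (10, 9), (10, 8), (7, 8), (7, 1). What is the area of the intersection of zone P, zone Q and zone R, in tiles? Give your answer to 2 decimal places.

The intersection is the polygon with vertices (8,9), (9,9), (9,8), (8,8).
By the shoelace formula its area is 1.00.

1.00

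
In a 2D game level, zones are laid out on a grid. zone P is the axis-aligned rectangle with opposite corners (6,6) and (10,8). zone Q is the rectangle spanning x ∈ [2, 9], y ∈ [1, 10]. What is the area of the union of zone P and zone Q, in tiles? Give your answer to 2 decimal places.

65.00

By inclusion–exclusion:
Individual areas: |zone P| = 8, |zone Q| = 63.
|zone P∩zone Q|: x∈[6,9], y∈[6,8] → 3·2 = 6.
|zone P ∪ zone Q| = 71 − 6 = 65.00.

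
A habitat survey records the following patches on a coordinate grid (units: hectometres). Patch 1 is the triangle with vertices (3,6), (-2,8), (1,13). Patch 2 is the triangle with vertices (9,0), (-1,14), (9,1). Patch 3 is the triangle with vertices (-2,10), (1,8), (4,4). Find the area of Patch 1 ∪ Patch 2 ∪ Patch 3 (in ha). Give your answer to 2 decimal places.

21.08

By inclusion–exclusion:
Individual areas: |Patch 1| = 15.5, |Patch 2| = 5, |Patch 3| = 3.
|Patch 1∩Patch 2| = 0.2864.
|Patch 1∩Patch 3| = 2.131.
|Patch 2∩Patch 3| = 0.
|Patch 1∩Patch 2∩Patch 3| = 0.
|Patch 1 ∪ Patch 2 ∪ Patch 3| = 23.5 − 2.4174 + 0 = 21.08.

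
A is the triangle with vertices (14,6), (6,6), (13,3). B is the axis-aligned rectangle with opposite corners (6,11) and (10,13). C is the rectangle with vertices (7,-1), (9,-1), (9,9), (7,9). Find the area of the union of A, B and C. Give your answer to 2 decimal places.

38.29

By inclusion–exclusion:
Individual areas: |A| = 12, |B| = 8, |C| = 20.
|A∩B| = 0.
|A∩C| = 1.7143.
|B∩C| = 0 (no overlap).
|A∩B∩C| = 0.
|A ∪ B ∪ C| = 40 − 1.7143 + 0 = 38.29.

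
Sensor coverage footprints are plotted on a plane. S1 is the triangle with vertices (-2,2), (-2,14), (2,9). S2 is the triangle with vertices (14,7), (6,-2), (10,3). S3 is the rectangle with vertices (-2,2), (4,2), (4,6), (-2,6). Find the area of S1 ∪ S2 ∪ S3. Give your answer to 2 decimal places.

45.43

By inclusion–exclusion:
Individual areas: |S1| = 24, |S2| = 2, |S3| = 24.
|S1∩S2| = 0.
|S1∩S3| = 4.5714.
|S2∩S3| = 0.
|S1∩S2∩S3| = 0.
|S1 ∪ S2 ∪ S3| = 50 − 4.5714 + 0 = 45.43.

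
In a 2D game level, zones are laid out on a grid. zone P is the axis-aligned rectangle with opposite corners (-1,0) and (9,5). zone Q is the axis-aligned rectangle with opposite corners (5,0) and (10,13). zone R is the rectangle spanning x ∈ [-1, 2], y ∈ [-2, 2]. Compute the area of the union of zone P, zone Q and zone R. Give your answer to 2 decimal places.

101.00

By inclusion–exclusion:
Individual areas: |zone P| = 50, |zone Q| = 65, |zone R| = 12.
|zone P∩zone Q|: x∈[5,9], y∈[0,5] → 4·5 = 20.
|zone P∩zone R|: x∈[-1,2], y∈[0,2] → 3·2 = 6.
|zone Q∩zone R| = 0 (no overlap).
|zone P∩zone Q∩zone R| = 0.
|zone P ∪ zone Q ∪ zone R| = 127 − 26 + 0 = 101.00.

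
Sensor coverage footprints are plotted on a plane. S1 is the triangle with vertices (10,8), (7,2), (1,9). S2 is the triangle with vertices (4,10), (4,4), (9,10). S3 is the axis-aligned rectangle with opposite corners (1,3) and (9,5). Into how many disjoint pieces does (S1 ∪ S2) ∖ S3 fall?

2

(S1 ∪ S2) ∖ S3 splits into 2 disjoint pieces (area 0.6786, area 29.1949).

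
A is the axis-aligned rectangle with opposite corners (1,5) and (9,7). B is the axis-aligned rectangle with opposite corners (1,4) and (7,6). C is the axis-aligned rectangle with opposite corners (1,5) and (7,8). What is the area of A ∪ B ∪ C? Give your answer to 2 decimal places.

By inclusion–exclusion:
Individual areas: |A| = 16, |B| = 12, |C| = 18.
|A∩B|: x∈[1,7], y∈[5,6] → 6·1 = 6.
|A∩C|: x∈[1,7], y∈[5,7] → 6·2 = 12.
|B∩C|: x∈[1,7], y∈[5,6] → 6·1 = 6.
|A∩B∩C| = 6.
|A ∪ B ∪ C| = 46 − 24 + 6 = 28.00.

28.00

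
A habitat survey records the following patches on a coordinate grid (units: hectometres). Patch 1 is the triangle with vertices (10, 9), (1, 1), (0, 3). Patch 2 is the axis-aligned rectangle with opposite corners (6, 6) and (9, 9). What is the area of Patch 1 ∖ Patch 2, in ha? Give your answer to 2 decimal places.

11.01

|Patch 1| = 13, |Patch 1∩Patch 2| = 1.9931.
|Patch 1 ∖ Patch 2| = |Patch 1| − |Patch 1∩Patch 2| = 13 − 1.9931 = 11.01.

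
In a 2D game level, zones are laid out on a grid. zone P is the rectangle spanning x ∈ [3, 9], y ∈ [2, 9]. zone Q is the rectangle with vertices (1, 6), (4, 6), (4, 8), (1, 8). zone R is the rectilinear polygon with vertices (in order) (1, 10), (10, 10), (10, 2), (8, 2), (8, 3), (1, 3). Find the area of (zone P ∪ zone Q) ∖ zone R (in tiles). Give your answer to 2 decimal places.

|zone P ∪ zone Q| = 46.
|(zone P ∪ zone Q) ∩ zone R| = 41.
|(zone P ∪ zone Q) ∖ zone R| = 46 − 41 = 5.00.

5.00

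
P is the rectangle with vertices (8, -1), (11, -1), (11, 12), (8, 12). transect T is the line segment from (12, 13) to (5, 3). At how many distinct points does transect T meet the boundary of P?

The segment meets the boundary at (8,7.286), (11,11.571).

2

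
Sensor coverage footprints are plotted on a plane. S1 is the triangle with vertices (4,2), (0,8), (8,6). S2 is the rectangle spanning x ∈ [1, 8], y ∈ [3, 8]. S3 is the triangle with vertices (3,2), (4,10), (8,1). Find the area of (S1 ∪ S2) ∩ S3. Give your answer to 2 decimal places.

The region (S1 ∪ S2) ∩ S3 is the polygon with vertices (3.125,3), (3.75,8), (4.889,8), (7.111,3), (5,3), (4,2), (3.333,3).
By the shoelace formula its area is 13.65.

13.65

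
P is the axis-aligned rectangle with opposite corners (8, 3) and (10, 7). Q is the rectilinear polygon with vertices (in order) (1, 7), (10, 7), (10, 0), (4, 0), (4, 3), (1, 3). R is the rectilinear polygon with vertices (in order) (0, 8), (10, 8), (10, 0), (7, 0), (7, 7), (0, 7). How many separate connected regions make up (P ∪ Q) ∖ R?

1

(P ∪ Q) ∖ R is a single connected region.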